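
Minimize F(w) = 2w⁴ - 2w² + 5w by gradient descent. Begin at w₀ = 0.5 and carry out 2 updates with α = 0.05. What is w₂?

F′(w) = 8w³ - 4w + 5
w₁ = 0.5 − 0.05·4 = 0.3
w₂ = 0.3 − 0.05·4.016 = 0.0992

0.0992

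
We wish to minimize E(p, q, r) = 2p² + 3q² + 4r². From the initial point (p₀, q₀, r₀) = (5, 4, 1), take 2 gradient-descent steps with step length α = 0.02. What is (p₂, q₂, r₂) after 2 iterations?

(4.232, 3.0976, 0.7056)

∇E = (4p, 6q, 8r)
(p₁, q₁, r₁) = (5, 4, 1) − 0.02·(20, 24, 8) = (4.6, 3.52, 0.84)
(p₂, q₂, r₂) = (4.6, 3.52, 0.84) − 0.02·(18.4, 21.12, 6.72) = (4.232, 3.0976, 0.7056)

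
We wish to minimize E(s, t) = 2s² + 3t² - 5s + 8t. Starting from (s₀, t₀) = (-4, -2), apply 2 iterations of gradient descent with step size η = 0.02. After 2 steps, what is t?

-1.8496

∇E = (4s - 5, 6t + 8)
Step 1: at (-4, -2), ∇E = (-21, -4) → (-4, -2) − 0.02·(-21, -4) = (-3.58, -1.92)
Step 2: at (-3.58, -1.92), ∇E = (-19.32, -3.52) → (-3.58, -1.92) − 0.02·(-19.32, -3.52) = (-3.1936, -1.8496)
t = -1.8496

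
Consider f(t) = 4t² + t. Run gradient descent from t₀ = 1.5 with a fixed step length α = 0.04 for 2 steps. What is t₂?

0.6264

f′(t) = 8t + 1
t₁ = 1.5 − 0.04·13 = 0.98
t₂ = 0.98 − 0.04·8.84 = 0.6264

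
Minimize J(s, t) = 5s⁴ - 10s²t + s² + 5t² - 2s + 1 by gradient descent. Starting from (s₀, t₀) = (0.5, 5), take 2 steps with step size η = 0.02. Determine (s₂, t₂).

(2.5619908, 3.67218)

∇J = (20s³ - 20st + 2s - 2, -10s² + 10t)
Step 1: at (0.5, 5), ∇J = (-48.5, 47.5) → (0.5, 5) − 0.02·(-48.5, 47.5) = (1.47, 4.05)
Step 2: at (1.47, 4.05), ∇J = (-54.59954, 18.891) → (1.47, 4.05) − 0.02·(-54.59954, 18.891) = (2.5619908, 3.67218)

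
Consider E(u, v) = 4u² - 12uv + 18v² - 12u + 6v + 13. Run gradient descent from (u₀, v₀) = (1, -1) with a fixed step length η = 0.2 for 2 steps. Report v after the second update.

∇E = (8u - 12v - 12, -12u + 36v + 6)
(u₁, v₁) = (1, -1) − 0.2·(8, -42) = (-0.6, 7.4)
(u₂, v₂) = (-0.6, 7.4) − 0.2·(-105.6, 279.6) = (20.52, -48.52)
v = -48.52

-48.52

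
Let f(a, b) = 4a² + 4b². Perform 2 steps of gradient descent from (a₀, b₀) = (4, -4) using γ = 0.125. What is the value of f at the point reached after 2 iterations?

∇f = (8a, 8b)
(a₁, b₁) = (4, -4) − 0.125·(32, -32) = (0, 0)
(a₂, b₂) = (0, 0) − 0.125·(0, 0) = (0, 0)
f(0, 0) = 0

0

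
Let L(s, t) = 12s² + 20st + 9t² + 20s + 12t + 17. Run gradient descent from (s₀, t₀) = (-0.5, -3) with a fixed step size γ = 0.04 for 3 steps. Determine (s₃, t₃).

∇L = (24s + 20t + 20, 20s + 18t + 12)
Step 1: at (-0.5, -3), ∇L = (-52, -52) → (-0.5, -3) − 0.04·(-52, -52) = (1.58, -0.92)
Step 2: at (1.58, -0.92), ∇L = (39.52, 27.04) → (1.58, -0.92) − 0.04·(39.52, 27.04) = (-0.0008, -2.0016)
Step 3: at (-0.0008, -2.0016), ∇L = (-20.0512, -24.0448) → (-0.0008, -2.0016) − 0.04·(-20.0512, -24.0448) = (0.801248, -1.039808)

(0.801248, -1.039808)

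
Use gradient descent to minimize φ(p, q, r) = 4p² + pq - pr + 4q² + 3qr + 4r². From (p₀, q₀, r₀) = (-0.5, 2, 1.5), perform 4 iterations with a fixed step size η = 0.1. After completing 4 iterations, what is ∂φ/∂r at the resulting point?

∇φ = (8p + q - r, p + 8q + 3r, -p + 3q + 8r)
Step 1: at (-0.5, 2, 1.5), ∇φ = (-3.5, 20, 18.5) → (-0.5, 2, 1.5) − 0.1·(-3.5, 20, 18.5) = (-0.15, 0, -0.35)
Step 2: at (-0.15, 0, -0.35), ∇φ = (-0.85, -1.2, -2.65) → (-0.15, 0, -0.35) − 0.1·(-0.85, -1.2, -2.65) = (-0.065, 0.12, -0.085)
Step 3: at (-0.065, 0.12, -0.085), ∇φ = (-0.315, 0.64, -0.255) → (-0.065, 0.12, -0.085) − 0.1·(-0.315, 0.64, -0.255) = (-0.0335, 0.056, -0.0595)
Step 4: at (-0.0335, 0.056, -0.0595), ∇φ = (-0.1525, 0.236, -0.2745) → (-0.0335, 0.056, -0.0595) − 0.1·(-0.1525, 0.236, -0.2745) = (-0.01825, 0.0324, -0.03205)
∂φ/∂r at (-0.01825, 0.0324, -0.03205) = -0.14095

-0.14095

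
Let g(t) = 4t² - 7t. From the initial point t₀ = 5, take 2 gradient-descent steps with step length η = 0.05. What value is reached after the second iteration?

2.36

g′(t) = 8t - 7
t₁ = 5 − 0.05·33 = 3.35
t₂ = 3.35 − 0.05·19.8 = 2.36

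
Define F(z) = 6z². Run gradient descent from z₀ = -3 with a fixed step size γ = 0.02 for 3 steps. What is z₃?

-1.316928

F′(z) = 12z
z₁ = -3 − 0.02·(-36) = -2.28
z₂ = -2.28 − 0.02·(-27.36) = -1.7328
z₃ = -1.7328 − 0.02·(-20.7936) = -1.316928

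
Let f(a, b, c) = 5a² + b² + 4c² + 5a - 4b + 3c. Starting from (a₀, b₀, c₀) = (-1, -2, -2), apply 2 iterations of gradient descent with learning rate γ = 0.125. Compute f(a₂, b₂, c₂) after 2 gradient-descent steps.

-0.7451171875

∇f = (10a + 5, 2b - 4, 8c + 3)
Step 1: at (-1, -2, -2), ∇f = (-5, -8, -13) → (-1, -2, -2) − 0.125·(-5, -8, -13) = (-0.375, -1, -0.375)
Step 2: at (-0.375, -1, -0.375), ∇f = (1.25, -6, 0) → (-0.375, -1, -0.375) − 0.125·(1.25, -6, 0) = (-0.53125, -0.25, -0.375)
f(-0.53125, -0.25, -0.375) = -0.7451171875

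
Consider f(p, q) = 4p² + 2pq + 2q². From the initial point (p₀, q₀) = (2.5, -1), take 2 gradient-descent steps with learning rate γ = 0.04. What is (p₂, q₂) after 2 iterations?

∇f = (8p + 2q, 2p + 4q)
(p₁, q₁) = (2.5, -1) − 0.04·(18, 1) = (1.78, -1.04)
(p₂, q₂) = (1.78, -1.04) − 0.04·(12.16, -0.6) = (1.2936, -1.016)

(1.2936, -1.016)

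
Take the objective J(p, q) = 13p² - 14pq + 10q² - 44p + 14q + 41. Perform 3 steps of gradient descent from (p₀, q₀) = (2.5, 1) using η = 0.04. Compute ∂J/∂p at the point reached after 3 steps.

∇J = (26p - 14q - 44, -14p + 20q + 14)
Step 1: at (2.5, 1), ∇J = (7, -1) → (2.5, 1) − 0.04·(7, -1) = (2.22, 1.04)
Step 2: at (2.22, 1.04), ∇J = (-0.84, 3.72) → (2.22, 1.04) − 0.04·(-0.84, 3.72) = (2.2536, 0.8912)
Step 3: at (2.2536, 0.8912), ∇J = (2.1168, 0.2736) → (2.2536, 0.8912) − 0.04·(2.1168, 0.2736) = (2.168928, 0.880256)
∂J/∂p at (2.168928, 0.880256) = 0.068544

0.068544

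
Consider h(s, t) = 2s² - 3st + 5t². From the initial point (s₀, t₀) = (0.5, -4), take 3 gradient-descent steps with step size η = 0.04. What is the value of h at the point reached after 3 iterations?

∇h = (4s - 3t, -3s + 10t)
Step 1: at (0.5, -4), ∇h = (14, -41.5) → (0.5, -4) − 0.04·(14, -41.5) = (-0.06, -2.34)
Step 2: at (-0.06, -2.34), ∇h = (6.78, -23.22) → (-0.06, -2.34) − 0.04·(6.78, -23.22) = (-0.3312, -1.4112)
Step 3: at (-0.3312, -1.4112), ∇h = (2.9088, -13.1184) → (-0.3312, -1.4112) − 0.04·(2.9088, -13.1184) = (-0.447552, -0.886464)
h(-0.447552, -0.886464) = 3.139481493504

3.139481493504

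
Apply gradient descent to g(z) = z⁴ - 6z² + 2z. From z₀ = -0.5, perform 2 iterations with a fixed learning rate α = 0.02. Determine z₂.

-0.82403

g′(z) = 4z³ - 12z + 2
Step 1: g′(-0.5) = 7.5; z₁ = -0.5 − 0.02·7.5 = -0.65
Step 2: g′(-0.65) = 8.7015; z₂ = -0.65 − 0.02·8.7015 = -0.82403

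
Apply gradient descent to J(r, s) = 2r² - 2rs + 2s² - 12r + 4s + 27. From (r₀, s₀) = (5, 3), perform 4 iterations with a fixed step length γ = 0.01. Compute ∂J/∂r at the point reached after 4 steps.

2.12797472

∇J = (4r - 2s - 12, -2r + 4s + 4)
Step 1: at (5, 3), ∇J = (2, 6) → (5, 3) − 0.01·(2, 6) = (4.98, 2.94)
Step 2: at (4.98, 2.94), ∇J = (2.04, 5.8) → (4.98, 2.94) − 0.01·(2.04, 5.8) = (4.9596, 2.882)
Step 3: at (4.9596, 2.882), ∇J = (2.0744, 5.6088) → (4.9596, 2.882) − 0.01·(2.0744, 5.6088) = (4.938856, 2.825912)
Step 4: at (4.938856, 2.825912), ∇J = (2.1036, 5.425936) → (4.938856, 2.825912) − 0.01·(2.1036, 5.425936) = (4.91782, 2.77165264)
∂J/∂r at (4.91782, 2.77165264) = 2.12797472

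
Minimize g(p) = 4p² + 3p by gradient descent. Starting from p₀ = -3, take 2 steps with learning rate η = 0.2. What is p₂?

g′(p) = 8p + 3
Step 1: g′(-3) = -21; p₁ = -3 − 0.2·(-21) = 1.2
Step 2: g′(1.2) = 12.6; p₂ = 1.2 − 0.2·12.6 = -1.32

-1.32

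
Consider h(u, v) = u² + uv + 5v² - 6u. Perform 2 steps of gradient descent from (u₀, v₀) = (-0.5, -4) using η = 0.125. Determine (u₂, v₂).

(1.2734375, -0.375)

∇h = (2u + v - 6, u + 10v)
Step 1: at (-0.5, -4), ∇h = (-11, -40.5) → (-0.5, -4) − 0.125·(-11, -40.5) = (0.875, 1.0625)
Step 2: at (0.875, 1.0625), ∇h = (-3.1875, 11.5) → (0.875, 1.0625) − 0.125·(-3.1875, 11.5) = (1.2734375, -0.375)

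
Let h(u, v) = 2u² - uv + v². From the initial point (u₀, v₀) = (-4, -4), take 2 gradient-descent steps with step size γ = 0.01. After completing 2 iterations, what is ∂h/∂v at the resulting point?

-4.0748

∇h = (4u - v, -u + 2v)
(u₁, v₁) = (-4, -4) − 0.01·(-12, -4) = (-3.88, -3.96)
(u₂, v₂) = (-3.88, -3.96) − 0.01·(-11.56, -4.04) = (-3.7644, -3.9196)
∂h/∂v at (-3.7644, -3.9196) = -4.0748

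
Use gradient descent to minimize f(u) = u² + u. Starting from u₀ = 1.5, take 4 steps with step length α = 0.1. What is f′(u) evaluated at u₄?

f′(u) = 2u + 1
Step 1: f′(1.5) = 4; u₁ = 1.5 − 0.1·4 = 1.1
Step 2: f′(1.1) = 3.2; u₂ = 1.1 − 0.1·3.2 = 0.78
Step 3: f′(0.78) = 2.56; u₃ = 0.78 − 0.1·2.56 = 0.524
Step 4: f′(0.524) = 2.048; u₄ = 0.524 − 0.1·2.048 = 0.3192
f′(u) at (0.3192) = 1.6384

1.6384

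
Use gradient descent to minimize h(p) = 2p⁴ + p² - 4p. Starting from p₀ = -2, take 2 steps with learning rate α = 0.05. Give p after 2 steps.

h′(p) = 8p³ + 2p - 4
Step 1: h′(-2) = -72; p₁ = -2 − 0.05·(-72) = 1.6
Step 2: h′(1.6) = 31.968; p₂ = 1.6 − 0.05·31.968 = 0.0016

0.0016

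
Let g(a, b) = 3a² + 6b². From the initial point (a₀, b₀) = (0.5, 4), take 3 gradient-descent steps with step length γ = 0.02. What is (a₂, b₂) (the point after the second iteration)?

(0.3872, 2.3104)

∇g = (6a, 12b)
Step 1: at (0.5, 4), ∇g = (3, 48) → (0.5, 4) − 0.02·(3, 48) = (0.44, 3.04)
Step 2: at (0.44, 3.04), ∇g = (2.64, 36.48) → (0.44, 3.04) − 0.02·(2.64, 36.48) = (0.3872, 2.3104)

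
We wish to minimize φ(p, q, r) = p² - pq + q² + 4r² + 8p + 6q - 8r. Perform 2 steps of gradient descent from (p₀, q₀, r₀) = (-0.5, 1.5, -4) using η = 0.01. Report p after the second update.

-0.60985

∇φ = (2p - q + 8, -p + 2q + 6, 8r - 8)
(p₁, q₁, r₁) = (-0.5, 1.5, -4) − 0.01·(5.5, 9.5, -40) = (-0.555, 1.405, -3.6)
(p₂, q₂, r₂) = (-0.555, 1.405, -3.6) − 0.01·(5.485, 9.365, -36.8) = (-0.60985, 1.31135, -3.232)
p = -0.60985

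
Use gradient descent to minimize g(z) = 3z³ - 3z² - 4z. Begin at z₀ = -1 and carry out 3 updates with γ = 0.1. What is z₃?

-53.8963369

g′(z) = 9z² - 6z - 4
z₁ = -1 − 0.1·11 = -2.1
z₂ = -2.1 − 0.1·48.29 = -6.929
z₃ = -6.929 − 0.1·469.673369 = -53.8963369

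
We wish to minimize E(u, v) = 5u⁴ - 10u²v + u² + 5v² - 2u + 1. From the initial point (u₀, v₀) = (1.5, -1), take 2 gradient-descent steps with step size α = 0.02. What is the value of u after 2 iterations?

∇E = (20u³ - 20uv + 2u - 2, -10u² + 10v)
Step 1: at (1.5, -1), ∇E = (98.5, -32.5) → (1.5, -1) − 0.02·(98.5, -32.5) = (-0.47, -0.35)
Step 2: at (-0.47, -0.35), ∇E = (-8.30646, -5.709) → (-0.47, -0.35) − 0.02·(-8.30646, -5.709) = (-0.3038708, -0.23582)
u = -0.3038708

-0.3038708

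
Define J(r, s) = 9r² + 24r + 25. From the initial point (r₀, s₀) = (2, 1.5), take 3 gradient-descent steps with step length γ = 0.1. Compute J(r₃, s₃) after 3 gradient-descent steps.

35.2144

∇J = (18r + 24, 0)
Step 1: at (2, 1.5), ∇J = (60, 0) → (2, 1.5) − 0.1·(60, 0) = (-4, 1.5)
Step 2: at (-4, 1.5), ∇J = (-48, 0) → (-4, 1.5) − 0.1·(-48, 0) = (0.8, 1.5)
Step 3: at (0.8, 1.5), ∇J = (38.4, 0) → (0.8, 1.5) − 0.1·(38.4, 0) = (-3.04, 1.5)
J(-3.04, 1.5) = 35.2144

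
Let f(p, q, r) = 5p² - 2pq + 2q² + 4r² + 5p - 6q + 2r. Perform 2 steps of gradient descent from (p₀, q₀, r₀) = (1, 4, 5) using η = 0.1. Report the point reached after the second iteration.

(0.14, 2.58, -0.04)

∇f = (10p - 2q + 5, -2p + 4q - 6, 8r + 2)
Step 1: at (1, 4, 5), ∇f = (7, 8, 42) → (1, 4, 5) − 0.1·(7, 8, 42) = (0.3, 3.2, 0.8)
Step 2: at (0.3, 3.2, 0.8), ∇f = (1.6, 6.2, 8.4) → (0.3, 3.2, 0.8) − 0.1·(1.6, 6.2, 8.4) = (0.14, 2.58, -0.04)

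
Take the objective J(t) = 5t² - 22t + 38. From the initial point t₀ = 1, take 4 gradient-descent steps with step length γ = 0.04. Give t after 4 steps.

J′(t) = 10t - 22
Step 1: J′(1) = -12; t₁ = 1 − 0.04·(-12) = 1.48
Step 2: J′(1.48) = -7.2; t₂ = 1.48 − 0.04·(-7.2) = 1.768
Step 3: J′(1.768) = -4.32; t₃ = 1.768 − 0.04·(-4.32) = 1.9408
Step 4: J′(1.9408) = -2.592; t₄ = 1.9408 − 0.04·(-2.592) = 2.04448

2.04448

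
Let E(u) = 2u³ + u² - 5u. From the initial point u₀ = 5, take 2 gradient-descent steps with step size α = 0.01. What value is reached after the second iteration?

E′(u) = 6u² + 2u - 5
u₁ = 5 − 0.01·155 = 3.45
u₂ = 3.45 − 0.01·73.315 = 2.71685

2.71685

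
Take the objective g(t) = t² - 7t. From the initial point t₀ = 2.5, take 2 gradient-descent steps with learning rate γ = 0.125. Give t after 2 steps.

2.9375

g′(t) = 2t - 7
t₁ = 2.5 − 0.125·(-2) = 2.75
t₂ = 2.75 − 0.125·(-1.5) = 2.9375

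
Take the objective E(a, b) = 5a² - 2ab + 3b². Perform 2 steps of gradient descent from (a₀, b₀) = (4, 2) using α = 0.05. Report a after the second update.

∇E = (10a - 2b, -2a + 6b)
(a₁, b₁) = (4, 2) − 0.05·(36, 4) = (2.2, 1.8)
(a₂, b₂) = (2.2, 1.8) − 0.05·(18.4, 6.4) = (1.28, 1.48)
a = 1.28

1.28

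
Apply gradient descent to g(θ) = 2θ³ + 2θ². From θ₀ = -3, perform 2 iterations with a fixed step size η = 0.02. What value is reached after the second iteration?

-5.302272

g′(θ) = 6θ² + 4θ
Step 1: g′(-3) = 42; θ₁ = -3 − 0.02·42 = -3.84
Step 2: g′(-3.84) = 73.1136; θ₂ = -3.84 − 0.02·73.1136 = -5.302272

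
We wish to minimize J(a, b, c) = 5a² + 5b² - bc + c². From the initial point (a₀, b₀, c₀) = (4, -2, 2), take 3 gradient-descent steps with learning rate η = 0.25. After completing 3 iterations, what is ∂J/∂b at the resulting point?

80.40625

∇J = (10a, 10b - c, -b + 2c)
Step 1: at (4, -2, 2), ∇J = (40, -22, 6) → (4, -2, 2) − 0.25·(40, -22, 6) = (-6, 3.5, 0.5)
Step 2: at (-6, 3.5, 0.5), ∇J = (-60, 34.5, -2.5) → (-6, 3.5, 0.5) − 0.25·(-60, 34.5, -2.5) = (9, -5.125, 1.125)
Step 3: at (9, -5.125, 1.125), ∇J = (90, -52.375, 7.375) → (9, -5.125, 1.125) − 0.25·(90, -52.375, 7.375) = (-13.5, 7.96875, -0.71875)
∂J/∂b at (-13.5, 7.96875, -0.71875) = 80.40625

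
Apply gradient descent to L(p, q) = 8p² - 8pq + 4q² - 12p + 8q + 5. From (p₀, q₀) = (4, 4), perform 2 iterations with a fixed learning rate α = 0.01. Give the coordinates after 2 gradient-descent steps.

(3.6256, 3.8304)

∇L = (16p - 8q - 12, -8p + 8q + 8)
(p₁, q₁) = (4, 4) − 0.01·(20, 8) = (3.8, 3.92)
(p₂, q₂) = (3.8, 3.92) − 0.01·(17.44, 8.96) = (3.6256, 3.8304)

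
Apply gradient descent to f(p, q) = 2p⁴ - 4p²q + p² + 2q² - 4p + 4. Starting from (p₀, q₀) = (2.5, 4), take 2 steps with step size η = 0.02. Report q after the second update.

∇f = (8p³ - 8pq + 2p - 4, -4p² + 4q)
Step 1: at (2.5, 4), ∇f = (46, -9) → (2.5, 4) − 0.02·(46, -9) = (1.58, 4.18)
Step 2: at (1.58, 4.18), ∇f = (-22.120704, 6.7344) → (1.58, 4.18) − 0.02·(-22.120704, 6.7344) = (2.02241408, 4.045312)
q = 4.045312

4.045312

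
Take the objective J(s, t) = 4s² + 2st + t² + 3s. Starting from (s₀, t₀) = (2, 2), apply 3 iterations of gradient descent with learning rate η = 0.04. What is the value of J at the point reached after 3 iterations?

2.235588636672

∇J = (8s + 2t + 3, 2s + 2t)
Step 1: at (2, 2), ∇J = (23, 8) → (2, 2) − 0.04·(23, 8) = (1.08, 1.68)
Step 2: at (1.08, 1.68), ∇J = (15, 5.52) → (1.08, 1.68) − 0.04·(15, 5.52) = (0.48, 1.4592)
Step 3: at (0.48, 1.4592), ∇J = (9.7584, 3.8784) → (0.48, 1.4592) − 0.04·(9.7584, 3.8784) = (0.089664, 1.304064)
J(0.089664, 1.304064) = 2.235588636672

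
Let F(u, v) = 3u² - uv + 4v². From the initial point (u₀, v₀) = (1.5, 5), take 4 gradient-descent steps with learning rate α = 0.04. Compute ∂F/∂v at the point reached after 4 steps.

8.65698304

∇F = (6u - v, -u + 8v)
Step 1: at (1.5, 5), ∇F = (4, 38.5) → (1.5, 5) − 0.04·(4, 38.5) = (1.34, 3.46)
Step 2: at (1.34, 3.46), ∇F = (4.58, 26.34) → (1.34, 3.46) − 0.04·(4.58, 26.34) = (1.1568, 2.4064)
Step 3: at (1.1568, 2.4064), ∇F = (4.5344, 18.0944) → (1.1568, 2.4064) − 0.04·(4.5344, 18.0944) = (0.975424, 1.682624)
Step 4: at (0.975424, 1.682624), ∇F = (4.16992, 12.485568) → (0.975424, 1.682624) − 0.04·(4.16992, 12.485568) = (0.8086272, 1.18320128)
∂F/∂v at (0.8086272, 1.18320128) = 8.65698304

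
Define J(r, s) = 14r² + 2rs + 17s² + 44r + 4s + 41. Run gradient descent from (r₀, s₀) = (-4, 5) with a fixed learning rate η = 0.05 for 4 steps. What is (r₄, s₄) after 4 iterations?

(-1.2989, 1.1127)

∇J = (28r + 2s + 44, 2r + 34s + 4)
Step 1: at (-4, 5), ∇J = (-58, 166) → (-4, 5) − 0.05·(-58, 166) = (-1.1, -3.3)
Step 2: at (-1.1, -3.3), ∇J = (6.6, -110.4) → (-1.1, -3.3) − 0.05·(6.6, -110.4) = (-1.43, 2.22)
Step 3: at (-1.43, 2.22), ∇J = (8.4, 76.62) → (-1.43, 2.22) − 0.05·(8.4, 76.62) = (-1.85, -1.611)
Step 4: at (-1.85, -1.611), ∇J = (-11.022, -54.474) → (-1.85, -1.611) − 0.05·(-11.022, -54.474) = (-1.2989, 1.1127)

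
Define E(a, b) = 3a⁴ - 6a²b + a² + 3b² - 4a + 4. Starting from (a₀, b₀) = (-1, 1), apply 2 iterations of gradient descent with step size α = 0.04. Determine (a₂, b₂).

(-0.69329152, 0.898624)

∇E = (12a³ - 12ab + 2a - 4, -6a² + 6b)
(a₁, b₁) = (-1, 1) − 0.04·(-6, 0) = (-0.76, 1)
(a₂, b₂) = (-0.76, 1) − 0.04·(-1.667712, 2.5344) = (-0.69329152, 0.898624)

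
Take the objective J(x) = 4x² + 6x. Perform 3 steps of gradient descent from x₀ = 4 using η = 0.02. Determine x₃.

2.065344

J′(x) = 8x + 6
x₁ = 4 − 0.02·38 = 3.24
x₂ = 3.24 − 0.02·31.92 = 2.6016
x₃ = 2.6016 − 0.02·26.8128 = 2.065344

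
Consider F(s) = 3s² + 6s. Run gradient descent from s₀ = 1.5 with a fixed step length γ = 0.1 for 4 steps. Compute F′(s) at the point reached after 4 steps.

F′(s) = 6s + 6
Step 1: F′(1.5) = 15; s₁ = 1.5 − 0.1·15 = 0
Step 2: F′(0) = 6; s₂ = 0 − 0.1·6 = -0.6
Step 3: F′(-0.6) = 2.4; s₃ = -0.6 − 0.1·2.4 = -0.84
Step 4: F′(-0.84) = 0.96; s₄ = -0.84 − 0.1·0.96 = -0.936
F′(s) at (-0.936) = 0.384

0.384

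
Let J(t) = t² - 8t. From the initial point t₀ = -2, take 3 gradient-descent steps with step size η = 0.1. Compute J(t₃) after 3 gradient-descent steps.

J′(t) = 2t - 8
Step 1: J′(-2) = -12; t₁ = -2 − 0.1·(-12) = -0.8
Step 2: J′(-0.8) = -9.6; t₂ = -0.8 − 0.1·(-9.6) = 0.16
Step 3: J′(0.16) = -7.68; t₃ = 0.16 − 0.1·(-7.68) = 0.928
J(0.928) = -6.562816

-6.562816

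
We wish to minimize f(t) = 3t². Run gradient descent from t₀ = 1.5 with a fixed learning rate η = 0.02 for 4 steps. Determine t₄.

f′(t) = 6t
Step 1: f′(1.5) = 9; t₁ = 1.5 − 0.02·9 = 1.32
Step 2: f′(1.32) = 7.92; t₂ = 1.32 − 0.02·7.92 = 1.1616
Step 3: f′(1.1616) = 6.9696; t₃ = 1.1616 − 0.02·6.9696 = 1.022208
Step 4: f′(1.022208) = 6.133248; t₄ = 1.022208 − 0.02·6.133248 = 0.89954304

0.89954304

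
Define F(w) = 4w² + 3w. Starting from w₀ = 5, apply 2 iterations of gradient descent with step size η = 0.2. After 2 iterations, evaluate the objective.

14.4144

F′(w) = 8w + 3
w₁ = 5 − 0.2·43 = -3.6
w₂ = -3.6 − 0.2·(-25.8) = 1.56
F(1.56) = 14.4144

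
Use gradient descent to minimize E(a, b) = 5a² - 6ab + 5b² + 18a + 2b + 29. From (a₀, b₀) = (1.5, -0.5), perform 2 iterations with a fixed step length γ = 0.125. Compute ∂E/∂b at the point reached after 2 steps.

-21

∇E = (10a - 6b + 18, -6a + 10b + 2)
(a₁, b₁) = (1.5, -0.5) − 0.125·(36, -12) = (-3, 1)
(a₂, b₂) = (-3, 1) − 0.125·(-18, 30) = (-0.75, -2.75)
∂E/∂b at (-0.75, -2.75) = -21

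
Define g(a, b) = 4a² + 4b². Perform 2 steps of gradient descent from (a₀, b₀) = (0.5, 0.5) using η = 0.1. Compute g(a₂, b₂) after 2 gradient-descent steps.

∇g = (8a, 8b)
(a₁, b₁) = (0.5, 0.5) − 0.1·(4, 4) = (0.1, 0.1)
(a₂, b₂) = (0.1, 0.1) − 0.1·(0.8, 0.8) = (0.02, 0.02)
g(0.02, 0.02) = 0.0032

0.0032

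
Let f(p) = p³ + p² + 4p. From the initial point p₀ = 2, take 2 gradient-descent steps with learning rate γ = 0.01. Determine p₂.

f′(p) = 3p² + 2p + 4
Step 1: f′(2) = 20; p₁ = 2 − 0.01·20 = 1.8
Step 2: f′(1.8) = 17.32; p₂ = 1.8 − 0.01·17.32 = 1.6268

1.6268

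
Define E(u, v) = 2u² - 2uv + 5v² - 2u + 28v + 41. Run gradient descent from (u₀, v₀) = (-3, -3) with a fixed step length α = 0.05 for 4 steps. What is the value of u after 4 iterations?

∇E = (4u - 2v - 2, -2u + 10v + 28)
(u₁, v₁) = (-3, -3) − 0.05·(-8, 4) = (-2.6, -3.2)
(u₂, v₂) = (-2.6, -3.2) − 0.05·(-6, 1.2) = (-2.3, -3.26)
(u₃, v₃) = (-2.3, -3.26) − 0.05·(-4.68, 0) = (-2.066, -3.26)
(u₄, v₄) = (-2.066, -3.26) − 0.05·(-3.744, -0.468) = (-1.8788, -3.2366)
u = -1.8788

-1.8788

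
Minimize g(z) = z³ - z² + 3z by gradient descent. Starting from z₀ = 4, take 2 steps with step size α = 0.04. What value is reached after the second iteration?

g′(z) = 3z² - 2z + 3
Step 1: g′(4) = 43; z₁ = 4 − 0.04·43 = 2.28
Step 2: g′(2.28) = 14.0352; z₂ = 2.28 − 0.04·14.0352 = 1.718592

1.718592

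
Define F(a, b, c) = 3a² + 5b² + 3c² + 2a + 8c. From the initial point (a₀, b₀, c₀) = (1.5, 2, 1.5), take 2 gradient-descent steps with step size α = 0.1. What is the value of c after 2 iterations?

-0.88

∇F = (6a + 2, 10b, 6c + 8)
Step 1: at (1.5, 2, 1.5), ∇F = (11, 20, 17) → (1.5, 2, 1.5) − 0.1·(11, 20, 17) = (0.4, 0, -0.2)
Step 2: at (0.4, 0, -0.2), ∇F = (4.4, 0, 6.8) → (0.4, 0, -0.2) − 0.1·(4.4, 0, 6.8) = (-0.04, 0, -0.88)
c = -0.88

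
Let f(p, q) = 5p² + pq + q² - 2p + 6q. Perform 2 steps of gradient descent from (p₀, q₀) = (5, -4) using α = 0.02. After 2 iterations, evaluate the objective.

29.7513592

∇f = (10p + q - 2, p + 2q + 6)
Step 1: at (5, -4), ∇f = (44, 3) → (5, -4) − 0.02·(44, 3) = (4.12, -4.06)
Step 2: at (4.12, -4.06), ∇f = (35.14, 2) → (4.12, -4.06) − 0.02·(35.14, 2) = (3.4172, -4.1)
f(3.4172, -4.1) = 29.7513592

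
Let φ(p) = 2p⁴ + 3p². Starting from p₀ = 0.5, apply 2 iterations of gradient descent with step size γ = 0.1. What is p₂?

φ′(p) = 8p³ + 6p
Step 1: φ′(0.5) = 4; p₁ = 0.5 − 0.1·4 = 0.1
Step 2: φ′(0.1) = 0.608; p₂ = 0.1 − 0.1·0.608 = 0.0392

0.0392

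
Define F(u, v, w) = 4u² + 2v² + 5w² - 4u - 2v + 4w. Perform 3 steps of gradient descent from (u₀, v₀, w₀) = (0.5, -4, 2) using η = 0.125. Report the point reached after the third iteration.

∇F = (8u - 4, 4v - 2, 10w + 4)
Step 1: at (0.5, -4, 2), ∇F = (0, -18, 24) → (0.5, -4, 2) − 0.125·(0, -18, 24) = (0.5, -1.75, -1)
Step 2: at (0.5, -1.75, -1), ∇F = (0, -9, -6) → (0.5, -1.75, -1) − 0.125·(0, -9, -6) = (0.5, -0.625, -0.25)
Step 3: at (0.5, -0.625, -0.25), ∇F = (0, -4.5, 1.5) → (0.5, -0.625, -0.25) − 0.125·(0, -4.5, 1.5) = (0.5, -0.0625, -0.4375)

(0.5, -0.0625, -0.4375)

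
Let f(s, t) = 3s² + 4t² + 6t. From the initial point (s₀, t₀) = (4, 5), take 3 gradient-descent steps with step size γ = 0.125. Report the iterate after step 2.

(0.25, -0.75)

∇f = (6s, 8t + 6)
(s₁, t₁) = (4, 5) − 0.125·(24, 46) = (1, -0.75)
(s₂, t₂) = (1, -0.75) − 0.125·(6, 0) = (0.25, -0.75)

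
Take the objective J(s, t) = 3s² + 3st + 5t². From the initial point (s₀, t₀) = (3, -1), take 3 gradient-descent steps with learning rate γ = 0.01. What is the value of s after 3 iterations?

2.575473

∇J = (6s + 3t, 3s + 10t)
(s₁, t₁) = (3, -1) − 0.01·(15, -1) = (2.85, -0.99)
(s₂, t₂) = (2.85, -0.99) − 0.01·(14.13, -1.35) = (2.7087, -0.9765)
(s₃, t₃) = (2.7087, -0.9765) − 0.01·(13.3227, -1.6389) = (2.575473, -0.960111)
s = 2.575473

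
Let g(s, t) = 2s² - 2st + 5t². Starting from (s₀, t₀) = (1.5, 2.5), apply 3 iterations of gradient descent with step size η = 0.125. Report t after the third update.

0.0546875

∇g = (4s - 2t, -2s + 10t)
(s₁, t₁) = (1.5, 2.5) − 0.125·(1, 22) = (1.375, -0.25)
(s₂, t₂) = (1.375, -0.25) − 0.125·(6, -5.25) = (0.625, 0.40625)
(s₃, t₃) = (0.625, 0.40625) − 0.125·(1.6875, 2.8125) = (0.4140625, 0.0546875)
t = 0.0546875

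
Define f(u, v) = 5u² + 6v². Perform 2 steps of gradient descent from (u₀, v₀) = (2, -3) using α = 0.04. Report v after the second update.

∇f = (10u, 12v)
Step 1: at (2, -3), ∇f = (20, -36) → (2, -3) − 0.04·(20, -36) = (1.2, -1.56)
Step 2: at (1.2, -1.56), ∇f = (12, -18.72) → (1.2, -1.56) − 0.04·(12, -18.72) = (0.72, -0.8112)
v = -0.8112

-0.8112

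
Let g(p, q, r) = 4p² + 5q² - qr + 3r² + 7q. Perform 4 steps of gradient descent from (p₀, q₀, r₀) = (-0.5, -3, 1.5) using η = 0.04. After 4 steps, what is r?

0.3120512

∇g = (8p, 10q - r + 7, -q + 6r)
(p₁, q₁, r₁) = (-0.5, -3, 1.5) − 0.04·(-4, -24.5, 12) = (-0.34, -2.02, 1.02)
(p₂, q₂, r₂) = (-0.34, -2.02, 1.02) − 0.04·(-2.72, -14.22, 8.14) = (-0.2312, -1.4512, 0.6944)
(p₃, q₃, r₃) = (-0.2312, -1.4512, 0.6944) − 0.04·(-1.8496, -8.2064, 5.6176) = (-0.157216, -1.122944, 0.469696)
(p₄, q₄, r₄) = (-0.157216, -1.122944, 0.469696) − 0.04·(-1.257728, -4.699136, 3.94112) = (-0.10690688, -0.93497856, 0.3120512)
r = 0.3120512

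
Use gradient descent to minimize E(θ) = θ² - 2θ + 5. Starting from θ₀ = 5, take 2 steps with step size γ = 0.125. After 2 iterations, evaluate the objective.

E′(θ) = 2θ - 2
θ₁ = 5 − 0.125·8 = 4
θ₂ = 4 − 0.125·6 = 3.25
E(3.25) = 9.0625

9.0625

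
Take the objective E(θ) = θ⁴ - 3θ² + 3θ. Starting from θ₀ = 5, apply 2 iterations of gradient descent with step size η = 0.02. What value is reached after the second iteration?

E′(θ) = 4θ³ - 6θ + 3
θ₁ = 5 − 0.02·473 = -4.46
θ₂ = -4.46 − 0.02·(-325.106144) = 2.04212288

2.04212288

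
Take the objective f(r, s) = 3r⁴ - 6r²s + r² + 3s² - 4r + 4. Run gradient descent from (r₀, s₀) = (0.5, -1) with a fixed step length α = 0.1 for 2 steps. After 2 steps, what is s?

∇f = (12r³ - 12rs + 2r - 4, -6r² + 6s)
Step 1: at (0.5, -1), ∇f = (4.5, -7.5) → (0.5, -1) − 0.1·(4.5, -7.5) = (0.05, -0.25)
Step 2: at (0.05, -0.25), ∇f = (-3.7485, -1.515) → (0.05, -0.25) − 0.1·(-3.7485, -1.515) = (0.42485, -0.0985)
s = -0.0985

-0.0985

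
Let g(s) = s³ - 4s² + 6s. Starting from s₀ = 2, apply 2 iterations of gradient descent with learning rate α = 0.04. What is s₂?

1.852032

g′(s) = 3s² - 8s + 6
s₁ = 2 − 0.04·2 = 1.92
s₂ = 1.92 − 0.04·1.6992 = 1.852032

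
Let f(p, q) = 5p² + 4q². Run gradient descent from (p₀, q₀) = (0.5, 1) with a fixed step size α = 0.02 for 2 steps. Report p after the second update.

∇f = (10p, 8q)
Step 1: at (0.5, 1), ∇f = (5, 8) → (0.5, 1) − 0.02·(5, 8) = (0.4, 0.84)
Step 2: at (0.4, 0.84), ∇f = (4, 6.72) → (0.4, 0.84) − 0.02·(4, 6.72) = (0.32, 0.7056)
p = 0.32

0.32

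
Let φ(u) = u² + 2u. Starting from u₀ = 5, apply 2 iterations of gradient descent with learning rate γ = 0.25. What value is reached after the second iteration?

0.5

φ′(u) = 2u + 2
Step 1: φ′(5) = 12; u₁ = 5 − 0.25·12 = 2
Step 2: φ′(2) = 6; u₂ = 2 − 0.25·6 = 0.5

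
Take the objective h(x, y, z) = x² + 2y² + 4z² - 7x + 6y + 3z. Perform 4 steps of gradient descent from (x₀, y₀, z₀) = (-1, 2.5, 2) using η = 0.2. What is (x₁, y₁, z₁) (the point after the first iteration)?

∇h = (2x - 7, 4y + 6, 8z + 3)
Step 1: at (-1, 2.5, 2), ∇h = (-9, 16, 19) → (-1, 2.5, 2) − 0.2·(-9, 16, 19) = (0.8, -0.7, -1.8)

(0.8, -0.7, -1.8)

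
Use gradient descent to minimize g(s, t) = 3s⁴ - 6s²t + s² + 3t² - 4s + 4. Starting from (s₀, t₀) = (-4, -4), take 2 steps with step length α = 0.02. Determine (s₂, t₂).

(-874.41788416, 27.199232)

∇g = (12s³ - 12st + 2s - 4, -6s² + 6t)
Step 1: at (-4, -4), ∇g = (-972, -120) → (-4, -4) − 0.02·(-972, -120) = (15.44, -1.6)
Step 2: at (15.44, -1.6), ∇g = (44492.894208, -1439.9616) → (15.44, -1.6) − 0.02·(44492.894208, -1439.9616) = (-874.41788416, 27.199232)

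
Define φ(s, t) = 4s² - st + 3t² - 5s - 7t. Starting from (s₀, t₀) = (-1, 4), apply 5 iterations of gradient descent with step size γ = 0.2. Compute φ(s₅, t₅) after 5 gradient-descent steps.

-5.8420492288

∇φ = (8s - t - 5, -s + 6t - 7)
(s₁, t₁) = (-1, 4) − 0.2·(-17, 18) = (2.4, 0.4)
(s₂, t₂) = (2.4, 0.4) − 0.2·(13.8, -7) = (-0.36, 1.8)
(s₃, t₃) = (-0.36, 1.8) − 0.2·(-9.68, 4.16) = (1.576, 0.968)
(s₄, t₄) = (1.576, 0.968) − 0.2·(6.64, -2.768) = (0.248, 1.5216)
(s₅, t₅) = (0.248, 1.5216) − 0.2·(-4.5376, 1.8816) = (1.15552, 1.14528)
φ(1.15552, 1.14528) = -5.8420492288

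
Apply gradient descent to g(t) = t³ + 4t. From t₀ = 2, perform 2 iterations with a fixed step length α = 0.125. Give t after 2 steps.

g′(t) = 3t² + 4
Step 1: g′(2) = 16; t₁ = 2 − 0.125·16 = 0
Step 2: g′(0) = 4; t₂ = 0 − 0.125·4 = -0.5

-0.5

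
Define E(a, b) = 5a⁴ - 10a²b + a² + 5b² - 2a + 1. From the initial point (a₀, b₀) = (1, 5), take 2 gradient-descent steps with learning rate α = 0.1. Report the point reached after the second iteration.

∇E = (20a³ - 20ab + 2a - 2, -10a² + 10b)
Step 1: at (1, 5), ∇E = (-80, 40) → (1, 5) − 0.1·(-80, 40) = (9, 1)
Step 2: at (9, 1), ∇E = (14416, -800) → (9, 1) − 0.1·(14416, -800) = (-1432.6, 81)

(-1432.6, 81)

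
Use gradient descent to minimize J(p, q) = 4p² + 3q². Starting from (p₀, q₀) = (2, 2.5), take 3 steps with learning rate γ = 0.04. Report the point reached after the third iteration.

(0.628864, 1.09744)

∇J = (8p, 6q)
Step 1: at (2, 2.5), ∇J = (16, 15) → (2, 2.5) − 0.04·(16, 15) = (1.36, 1.9)
Step 2: at (1.36, 1.9), ∇J = (10.88, 11.4) → (1.36, 1.9) − 0.04·(10.88, 11.4) = (0.9248, 1.444)
Step 3: at (0.9248, 1.444), ∇J = (7.3984, 8.664) → (0.9248, 1.444) − 0.04·(7.3984, 8.664) = (0.628864, 1.09744)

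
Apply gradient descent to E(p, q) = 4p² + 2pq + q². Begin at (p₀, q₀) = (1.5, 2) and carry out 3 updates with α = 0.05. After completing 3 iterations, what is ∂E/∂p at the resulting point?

∇E = (8p + 2q, 2p + 2q)
Step 1: at (1.5, 2), ∇E = (16, 7) → (1.5, 2) − 0.05·(16, 7) = (0.7, 1.65)
Step 2: at (0.7, 1.65), ∇E = (8.9, 4.7) → (0.7, 1.65) − 0.05·(8.9, 4.7) = (0.255, 1.415)
Step 3: at (0.255, 1.415), ∇E = (4.87, 3.34) → (0.255, 1.415) − 0.05·(4.87, 3.34) = (0.0115, 1.248)
∂E/∂p at (0.0115, 1.248) = 2.588

2.588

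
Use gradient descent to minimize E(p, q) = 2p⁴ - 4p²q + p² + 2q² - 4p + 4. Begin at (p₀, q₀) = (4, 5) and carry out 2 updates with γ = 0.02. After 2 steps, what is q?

∇E = (8p³ - 8pq + 2p - 4, -4p² + 4q)
(p₁, q₁) = (4, 5) − 0.02·(356, -44) = (-3.12, 5.88)
(p₂, q₂) = (-3.12, 5.88) − 0.02·(-106.445824, -15.4176) = (-0.99108352, 6.188352)
q = 6.188352

6.188352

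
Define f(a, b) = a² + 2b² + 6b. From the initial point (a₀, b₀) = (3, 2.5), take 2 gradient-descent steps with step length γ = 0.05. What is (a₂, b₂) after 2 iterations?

∇f = (2a, 4b + 6)
(a₁, b₁) = (3, 2.5) − 0.05·(6, 16) = (2.7, 1.7)
(a₂, b₂) = (2.7, 1.7) − 0.05·(5.4, 12.8) = (2.43, 1.06)

(2.43, 1.06)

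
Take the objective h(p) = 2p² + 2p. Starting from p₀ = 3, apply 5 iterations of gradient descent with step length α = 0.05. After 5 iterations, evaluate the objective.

2.1306674688

h′(p) = 4p + 2
Step 1: h′(3) = 14; p₁ = 3 − 0.05·14 = 2.3
Step 2: h′(2.3) = 11.2; p₂ = 2.3 − 0.05·11.2 = 1.74
Step 3: h′(1.74) = 8.96; p₃ = 1.74 − 0.05·8.96 = 1.292
Step 4: h′(1.292) = 7.168; p₄ = 1.292 − 0.05·7.168 = 0.9336
Step 5: h′(0.9336) = 5.7344; p₅ = 0.9336 − 0.05·5.7344 = 0.64688
h(0.64688) = 2.1306674688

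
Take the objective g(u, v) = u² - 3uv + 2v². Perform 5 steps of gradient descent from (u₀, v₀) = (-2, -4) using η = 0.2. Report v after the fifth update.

∇g = (2u - 3v, -3u + 4v)
Step 1: at (-2, -4), ∇g = (8, -10) → (-2, -4) − 0.2·(8, -10) = (-3.6, -2)
Step 2: at (-3.6, -2), ∇g = (-1.2, 2.8) → (-3.6, -2) − 0.2·(-1.2, 2.8) = (-3.36, -2.56)
Step 3: at (-3.36, -2.56), ∇g = (0.96, -0.16) → (-3.36, -2.56) − 0.2·(0.96, -0.16) = (-3.552, -2.528)
Step 4: at (-3.552, -2.528), ∇g = (0.48, 0.544) → (-3.552, -2.528) − 0.2·(0.48, 0.544) = (-3.648, -2.6368)
Step 5: at (-3.648, -2.6368), ∇g = (0.6144, 0.3968) → (-3.648, -2.6368) − 0.2·(0.6144, 0.3968) = (-3.77088, -2.71616)
v = -2.71616

-2.71616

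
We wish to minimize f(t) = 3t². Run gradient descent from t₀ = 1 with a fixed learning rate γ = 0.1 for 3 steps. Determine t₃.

f′(t) = 6t
t₁ = 1 − 0.1·6 = 0.4
t₂ = 0.4 − 0.1·2.4 = 0.16
t₃ = 0.16 − 0.1·0.96 = 0.064

0.064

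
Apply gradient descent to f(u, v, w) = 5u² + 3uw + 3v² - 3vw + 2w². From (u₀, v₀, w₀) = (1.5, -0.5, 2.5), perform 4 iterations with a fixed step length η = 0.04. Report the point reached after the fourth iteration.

∇f = (10u + 3w, 6v - 3w, 3u - 3v + 4w)
(u₁, v₁, w₁) = (1.5, -0.5, 2.5) − 0.04·(22.5, -10.5, 16) = (0.6, -0.08, 1.86)
(u₂, v₂, w₂) = (0.6, -0.08, 1.86) − 0.04·(11.58, -6.06, 9.48) = (0.1368, 0.1624, 1.4808)
(u₃, v₃, w₃) = (0.1368, 0.1624, 1.4808) − 0.04·(5.8104, -3.468, 5.8464) = (-0.095616, 0.30112, 1.246944)
(u₄, v₄, w₄) = (-0.095616, 0.30112, 1.246944) − 0.04·(2.784672, -1.934112, 3.797568) = (-0.20700288, 0.37848448, 1.09504128)

(-0.20700288, 0.37848448, 1.09504128)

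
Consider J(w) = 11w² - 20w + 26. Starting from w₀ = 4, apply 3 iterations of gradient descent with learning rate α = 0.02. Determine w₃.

J′(w) = 22w - 20
Step 1: J′(4) = 68; w₁ = 4 − 0.02·68 = 2.64
Step 2: J′(2.64) = 38.08; w₂ = 2.64 − 0.02·38.08 = 1.8784
Step 3: J′(1.8784) = 21.3248; w₃ = 1.8784 − 0.02·21.3248 = 1.451904

1.451904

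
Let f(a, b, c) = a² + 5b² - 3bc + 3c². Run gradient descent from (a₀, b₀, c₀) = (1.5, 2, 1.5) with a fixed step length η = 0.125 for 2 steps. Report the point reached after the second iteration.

(0.84375, 0.40625, 0.3046875)

∇f = (2a, 10b - 3c, -3b + 6c)
Step 1: at (1.5, 2, 1.5), ∇f = (3, 15.5, 3) → (1.5, 2, 1.5) − 0.125·(3, 15.5, 3) = (1.125, 0.0625, 1.125)
Step 2: at (1.125, 0.0625, 1.125), ∇f = (2.25, -2.75, 6.5625) → (1.125, 0.0625, 1.125) − 0.125·(2.25, -2.75, 6.5625) = (0.84375, 0.40625, 0.3046875)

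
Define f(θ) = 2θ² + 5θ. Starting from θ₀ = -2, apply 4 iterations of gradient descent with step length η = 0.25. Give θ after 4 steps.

f′(θ) = 4θ + 5
Step 1: f′(-2) = -3; θ₁ = -2 − 0.25·(-3) = -1.25
Step 2: f′(-1.25) = 0; θ₂ = -1.25 − 0.25·0 = -1.25
Step 3: f′(-1.25) = 0; θ₃ = -1.25 − 0.25·0 = -1.25
Step 4: f′(-1.25) = 0; θ₄ = -1.25 − 0.25·0 = -1.25

-1.25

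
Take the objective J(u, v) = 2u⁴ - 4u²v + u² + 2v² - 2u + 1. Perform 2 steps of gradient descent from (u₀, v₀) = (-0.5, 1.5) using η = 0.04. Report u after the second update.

∇J = (8u³ - 8uv + 2u - 2, -4u² + 4v)
(u₁, v₁) = (-0.5, 1.5) − 0.04·(2, 5) = (-0.58, 1.3)
(u₂, v₂) = (-0.58, 1.3) − 0.04·(1.311104, 3.8544) = (-0.63244416, 1.145824)
u = -0.63244416

-0.63244416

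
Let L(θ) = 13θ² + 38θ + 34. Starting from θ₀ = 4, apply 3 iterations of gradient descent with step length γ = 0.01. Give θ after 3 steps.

0.751608

L′(θ) = 26θ + 38
θ₁ = 4 − 0.01·142 = 2.58
θ₂ = 2.58 − 0.01·105.08 = 1.5292
θ₃ = 1.5292 − 0.01·77.7592 = 0.751608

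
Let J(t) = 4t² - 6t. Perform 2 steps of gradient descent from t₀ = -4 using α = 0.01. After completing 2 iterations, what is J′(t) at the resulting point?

-32.1632

J′(t) = 8t - 6
Step 1: J′(-4) = -38; t₁ = -4 − 0.01·(-38) = -3.62
Step 2: J′(-3.62) = -34.96; t₂ = -3.62 − 0.01·(-34.96) = -3.2704
J′(t) at (-3.2704) = -32.1632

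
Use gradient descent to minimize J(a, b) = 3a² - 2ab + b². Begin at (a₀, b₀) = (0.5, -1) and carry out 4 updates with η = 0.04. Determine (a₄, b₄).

(-0.01354624, -0.64877824)

∇J = (6a - 2b, -2a + 2b)
Step 1: at (0.5, -1), ∇J = (5, -3) → (0.5, -1) − 0.04·(5, -3) = (0.3, -0.88)
Step 2: at (0.3, -0.88), ∇J = (3.56, -2.36) → (0.3, -0.88) − 0.04·(3.56, -2.36) = (0.1576, -0.7856)
Step 3: at (0.1576, -0.7856), ∇J = (2.5168, -1.8864) → (0.1576, -0.7856) − 0.04·(2.5168, -1.8864) = (0.056928, -0.710144)
Step 4: at (0.056928, -0.710144), ∇J = (1.761856, -1.534144) → (0.056928, -0.710144) − 0.04·(1.761856, -1.534144) = (-0.01354624, -0.64877824)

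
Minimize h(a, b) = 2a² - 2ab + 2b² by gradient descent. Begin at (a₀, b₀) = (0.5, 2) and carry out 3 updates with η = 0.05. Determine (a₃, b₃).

∇h = (4a - 2b, -2a + 4b)
Step 1: at (0.5, 2), ∇h = (-2, 7) → (0.5, 2) − 0.05·(-2, 7) = (0.6, 1.65)
Step 2: at (0.6, 1.65), ∇h = (-0.9, 5.4) → (0.6, 1.65) − 0.05·(-0.9, 5.4) = (0.645, 1.38)
Step 3: at (0.645, 1.38), ∇h = (-0.18, 4.23) → (0.645, 1.38) − 0.05·(-0.18, 4.23) = (0.654, 1.1685)

(0.654, 1.1685)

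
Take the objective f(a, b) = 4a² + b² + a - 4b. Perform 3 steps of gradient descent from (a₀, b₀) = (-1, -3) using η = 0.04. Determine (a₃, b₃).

∇f = (8a + 1, 2b - 4)
Step 1: at (-1, -3), ∇f = (-7, -10) → (-1, -3) − 0.04·(-7, -10) = (-0.72, -2.6)
Step 2: at (-0.72, -2.6), ∇f = (-4.76, -9.2) → (-0.72, -2.6) − 0.04·(-4.76, -9.2) = (-0.5296, -2.232)
Step 3: at (-0.5296, -2.232), ∇f = (-3.2368, -8.464) → (-0.5296, -2.232) − 0.04·(-3.2368, -8.464) = (-0.400128, -1.89344)

(-0.400128, -1.89344)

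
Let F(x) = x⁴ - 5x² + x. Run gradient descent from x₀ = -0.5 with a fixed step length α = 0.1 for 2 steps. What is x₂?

F′(x) = 4x³ - 10x + 1
x₁ = -0.5 − 0.1·5.5 = -1.05
x₂ = -1.05 − 0.1·6.8695 = -1.73695

-1.73695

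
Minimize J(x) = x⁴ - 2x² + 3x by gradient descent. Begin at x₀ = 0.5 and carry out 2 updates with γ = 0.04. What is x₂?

0.37677056

J′(x) = 4x³ - 4x + 3
Step 1: J′(0.5) = 1.5; x₁ = 0.5 − 0.04·1.5 = 0.44
Step 2: J′(0.44) = 1.580736; x₂ = 0.44 − 0.04·1.580736 = 0.37677056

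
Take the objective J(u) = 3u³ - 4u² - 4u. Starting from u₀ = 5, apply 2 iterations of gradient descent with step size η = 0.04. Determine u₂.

J′(u) = 9u² - 8u - 4
u₁ = 5 − 0.04·181 = -2.24
u₂ = -2.24 − 0.04·59.0784 = -4.603136

-4.603136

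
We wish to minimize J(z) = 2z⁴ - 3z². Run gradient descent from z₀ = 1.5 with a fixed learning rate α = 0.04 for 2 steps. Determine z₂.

J′(z) = 8z³ - 6z
Step 1: J′(1.5) = 18; z₁ = 1.5 − 0.04·18 = 0.78
Step 2: J′(0.78) = -0.883584; z₂ = 0.78 − 0.04·(-0.883584) = 0.81534336

0.81534336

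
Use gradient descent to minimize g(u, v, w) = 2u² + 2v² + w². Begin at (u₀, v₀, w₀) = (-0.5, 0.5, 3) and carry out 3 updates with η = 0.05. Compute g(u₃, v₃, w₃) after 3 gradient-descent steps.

5.045113

∇g = (4u, 4v, 2w)
(u₁, v₁, w₁) = (-0.5, 0.5, 3) − 0.05·(-2, 2, 6) = (-0.4, 0.4, 2.7)
(u₂, v₂, w₂) = (-0.4, 0.4, 2.7) − 0.05·(-1.6, 1.6, 5.4) = (-0.32, 0.32, 2.43)
(u₃, v₃, w₃) = (-0.32, 0.32, 2.43) − 0.05·(-1.28, 1.28, 4.86) = (-0.256, 0.256, 2.187)
g(-0.256, 0.256, 2.187) = 5.045113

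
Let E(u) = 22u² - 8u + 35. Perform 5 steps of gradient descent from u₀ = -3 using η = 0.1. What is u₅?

E′(u) = 44u - 8
Step 1: E′(-3) = -140; u₁ = -3 − 0.1·(-140) = 11
Step 2: E′(11) = 476; u₂ = 11 − 0.1·476 = -36.6
Step 3: E′(-36.6) = -1618.4; u₃ = -36.6 − 0.1·(-1618.4) = 125.24
Step 4: E′(125.24) = 5502.56; u₄ = 125.24 − 0.1·5502.56 = -425.016
Step 5: E′(-425.016) = -18708.704; u₅ = -425.016 − 0.1·(-18708.704) = 1445.8544

1445.8544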